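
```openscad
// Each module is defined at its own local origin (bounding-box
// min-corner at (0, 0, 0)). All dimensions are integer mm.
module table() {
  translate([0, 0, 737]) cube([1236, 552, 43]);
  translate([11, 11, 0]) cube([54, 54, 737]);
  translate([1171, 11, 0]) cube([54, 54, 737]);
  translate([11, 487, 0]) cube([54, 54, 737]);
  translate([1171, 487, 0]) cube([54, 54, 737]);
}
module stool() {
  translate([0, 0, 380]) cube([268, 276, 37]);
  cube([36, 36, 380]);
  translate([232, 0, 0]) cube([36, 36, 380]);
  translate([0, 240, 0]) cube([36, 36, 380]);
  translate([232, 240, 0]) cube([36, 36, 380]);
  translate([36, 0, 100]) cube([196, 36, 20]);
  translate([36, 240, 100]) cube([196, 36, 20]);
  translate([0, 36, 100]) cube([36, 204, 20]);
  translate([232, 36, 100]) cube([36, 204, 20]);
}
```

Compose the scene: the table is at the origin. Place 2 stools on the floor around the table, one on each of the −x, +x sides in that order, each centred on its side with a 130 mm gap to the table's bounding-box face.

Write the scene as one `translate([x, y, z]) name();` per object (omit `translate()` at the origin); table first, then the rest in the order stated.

table();
translate([-398, 138, 0]) stool();
translate([1366, 138, 0]) stool();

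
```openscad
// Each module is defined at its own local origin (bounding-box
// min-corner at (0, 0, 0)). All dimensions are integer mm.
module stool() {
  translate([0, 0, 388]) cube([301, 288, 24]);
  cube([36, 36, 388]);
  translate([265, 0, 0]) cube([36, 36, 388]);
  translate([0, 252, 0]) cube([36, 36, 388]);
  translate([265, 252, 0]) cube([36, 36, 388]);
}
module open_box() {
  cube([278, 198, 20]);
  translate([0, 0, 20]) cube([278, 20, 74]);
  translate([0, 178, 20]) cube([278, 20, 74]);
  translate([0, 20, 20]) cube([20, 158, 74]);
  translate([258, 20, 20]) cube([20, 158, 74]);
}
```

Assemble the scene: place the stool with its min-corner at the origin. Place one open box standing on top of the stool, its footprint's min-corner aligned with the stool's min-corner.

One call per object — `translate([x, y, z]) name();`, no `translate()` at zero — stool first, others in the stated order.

stool();
translate([0, 0, 412]) open_box();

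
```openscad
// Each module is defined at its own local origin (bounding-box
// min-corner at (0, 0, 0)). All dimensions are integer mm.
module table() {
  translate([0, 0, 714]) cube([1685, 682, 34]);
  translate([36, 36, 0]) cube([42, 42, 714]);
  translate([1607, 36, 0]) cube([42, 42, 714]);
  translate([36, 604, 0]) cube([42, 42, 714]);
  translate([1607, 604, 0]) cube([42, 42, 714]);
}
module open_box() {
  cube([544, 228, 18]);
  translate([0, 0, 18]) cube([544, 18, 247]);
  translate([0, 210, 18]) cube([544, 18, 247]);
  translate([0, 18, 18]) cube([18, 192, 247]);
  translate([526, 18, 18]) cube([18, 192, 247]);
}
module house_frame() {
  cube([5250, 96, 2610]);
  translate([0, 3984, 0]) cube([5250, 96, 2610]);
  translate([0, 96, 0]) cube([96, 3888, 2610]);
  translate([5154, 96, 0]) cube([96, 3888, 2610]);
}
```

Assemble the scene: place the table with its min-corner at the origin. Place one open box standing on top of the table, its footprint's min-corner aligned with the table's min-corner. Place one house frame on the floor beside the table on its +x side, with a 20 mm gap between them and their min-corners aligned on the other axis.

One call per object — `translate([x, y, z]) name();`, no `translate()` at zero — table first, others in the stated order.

table();
translate([0, 0, 748]) open_box();
translate([1705, 0, 0]) house_frame();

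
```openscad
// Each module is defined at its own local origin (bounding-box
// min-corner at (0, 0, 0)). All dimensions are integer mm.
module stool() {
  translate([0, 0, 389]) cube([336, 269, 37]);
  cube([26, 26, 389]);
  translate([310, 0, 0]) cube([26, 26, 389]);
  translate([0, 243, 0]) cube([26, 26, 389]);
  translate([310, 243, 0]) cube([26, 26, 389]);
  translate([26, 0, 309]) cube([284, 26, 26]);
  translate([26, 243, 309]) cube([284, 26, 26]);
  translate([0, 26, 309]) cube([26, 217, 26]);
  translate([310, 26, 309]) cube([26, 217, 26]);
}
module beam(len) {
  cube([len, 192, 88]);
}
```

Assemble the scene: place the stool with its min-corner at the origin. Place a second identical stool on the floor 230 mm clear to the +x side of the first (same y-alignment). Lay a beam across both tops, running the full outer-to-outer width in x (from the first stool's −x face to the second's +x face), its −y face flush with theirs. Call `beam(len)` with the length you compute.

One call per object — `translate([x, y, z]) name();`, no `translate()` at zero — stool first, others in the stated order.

stool();
translate([566, 0, 0]) stool();
translate([0, 0, 426]) beam(902);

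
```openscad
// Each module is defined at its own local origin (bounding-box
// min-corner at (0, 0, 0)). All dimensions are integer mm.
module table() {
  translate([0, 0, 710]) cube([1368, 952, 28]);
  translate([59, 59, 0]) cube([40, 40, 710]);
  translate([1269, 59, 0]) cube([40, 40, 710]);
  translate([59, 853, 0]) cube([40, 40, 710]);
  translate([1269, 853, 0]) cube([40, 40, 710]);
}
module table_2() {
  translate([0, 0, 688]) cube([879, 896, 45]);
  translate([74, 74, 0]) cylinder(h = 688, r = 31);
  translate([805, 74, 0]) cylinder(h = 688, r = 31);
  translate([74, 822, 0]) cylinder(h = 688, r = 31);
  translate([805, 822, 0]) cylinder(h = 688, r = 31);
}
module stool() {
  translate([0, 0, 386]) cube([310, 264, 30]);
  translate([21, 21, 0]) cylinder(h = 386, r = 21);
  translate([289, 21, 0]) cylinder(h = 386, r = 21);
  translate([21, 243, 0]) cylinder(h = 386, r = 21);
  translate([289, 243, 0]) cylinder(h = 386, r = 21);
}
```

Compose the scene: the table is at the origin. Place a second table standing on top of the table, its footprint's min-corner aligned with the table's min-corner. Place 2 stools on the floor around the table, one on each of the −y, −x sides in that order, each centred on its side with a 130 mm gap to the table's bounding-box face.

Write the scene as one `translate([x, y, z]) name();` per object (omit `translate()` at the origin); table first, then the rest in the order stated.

table();
translate([0, 0, 738]) table_2();
translate([529, -394, 0]) stool();
translate([-440, 344, 0]) stool();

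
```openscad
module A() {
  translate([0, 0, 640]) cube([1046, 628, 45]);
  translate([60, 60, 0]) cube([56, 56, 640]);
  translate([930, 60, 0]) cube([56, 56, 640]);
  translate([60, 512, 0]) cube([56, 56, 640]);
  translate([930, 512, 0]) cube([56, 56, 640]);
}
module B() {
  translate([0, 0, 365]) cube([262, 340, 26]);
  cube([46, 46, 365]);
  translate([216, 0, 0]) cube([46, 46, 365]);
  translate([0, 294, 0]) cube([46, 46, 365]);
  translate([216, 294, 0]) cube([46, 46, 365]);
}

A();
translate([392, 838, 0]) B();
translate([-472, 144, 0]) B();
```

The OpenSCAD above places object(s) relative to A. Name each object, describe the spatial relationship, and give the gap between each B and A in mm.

Each stool's nearest face is 210 mm from the table's bounding box.

A is a table. B is a stool. Two stools sit around the table at the +y, −x sides. The gap between each stool and the table is 210 mm.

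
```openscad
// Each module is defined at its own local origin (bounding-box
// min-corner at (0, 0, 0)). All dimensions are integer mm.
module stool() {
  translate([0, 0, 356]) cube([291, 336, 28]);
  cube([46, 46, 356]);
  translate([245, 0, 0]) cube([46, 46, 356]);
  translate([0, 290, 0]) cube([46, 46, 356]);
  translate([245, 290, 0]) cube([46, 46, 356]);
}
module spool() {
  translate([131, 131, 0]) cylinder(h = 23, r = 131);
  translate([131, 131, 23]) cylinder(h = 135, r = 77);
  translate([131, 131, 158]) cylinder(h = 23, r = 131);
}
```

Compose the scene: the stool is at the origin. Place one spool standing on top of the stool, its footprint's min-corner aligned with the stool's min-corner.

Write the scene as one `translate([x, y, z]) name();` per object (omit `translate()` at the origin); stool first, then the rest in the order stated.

stool();
translate([0, 0, 384]) spool();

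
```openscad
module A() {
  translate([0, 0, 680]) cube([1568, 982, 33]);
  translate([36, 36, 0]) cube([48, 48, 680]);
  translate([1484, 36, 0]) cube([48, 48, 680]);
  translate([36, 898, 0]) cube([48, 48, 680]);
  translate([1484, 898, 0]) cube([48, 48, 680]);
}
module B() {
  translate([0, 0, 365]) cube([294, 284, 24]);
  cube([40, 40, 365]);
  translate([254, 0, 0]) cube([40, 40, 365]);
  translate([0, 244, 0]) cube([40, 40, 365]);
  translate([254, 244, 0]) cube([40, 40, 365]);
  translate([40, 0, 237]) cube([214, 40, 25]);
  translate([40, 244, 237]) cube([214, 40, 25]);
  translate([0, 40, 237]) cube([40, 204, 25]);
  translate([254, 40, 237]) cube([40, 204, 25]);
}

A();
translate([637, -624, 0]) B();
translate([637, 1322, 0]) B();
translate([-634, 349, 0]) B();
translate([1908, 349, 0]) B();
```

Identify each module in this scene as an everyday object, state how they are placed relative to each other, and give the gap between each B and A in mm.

Each stool's nearest face is 340 mm from the table's bounding box.

A is a table. B is a stool. Four stools sit around the table at the −y, +y, −x, +x sides. The gap between each stool and the table is 340 mm.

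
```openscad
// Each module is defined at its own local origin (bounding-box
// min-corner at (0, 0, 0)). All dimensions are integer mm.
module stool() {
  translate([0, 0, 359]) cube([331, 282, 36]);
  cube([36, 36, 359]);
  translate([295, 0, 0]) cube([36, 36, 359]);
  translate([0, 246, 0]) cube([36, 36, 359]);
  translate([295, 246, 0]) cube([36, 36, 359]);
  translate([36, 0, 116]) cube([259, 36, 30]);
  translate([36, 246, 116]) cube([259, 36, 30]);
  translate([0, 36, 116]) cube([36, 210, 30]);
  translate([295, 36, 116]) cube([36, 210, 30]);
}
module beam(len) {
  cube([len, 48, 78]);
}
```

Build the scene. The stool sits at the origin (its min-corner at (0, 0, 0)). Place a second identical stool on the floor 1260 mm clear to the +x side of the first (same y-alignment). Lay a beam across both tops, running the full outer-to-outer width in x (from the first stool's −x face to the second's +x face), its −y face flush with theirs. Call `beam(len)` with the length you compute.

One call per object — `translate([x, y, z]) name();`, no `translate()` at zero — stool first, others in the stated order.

stool();
translate([1591, 0, 0]) stool();
translate([0, 0, 395]) beam(1922);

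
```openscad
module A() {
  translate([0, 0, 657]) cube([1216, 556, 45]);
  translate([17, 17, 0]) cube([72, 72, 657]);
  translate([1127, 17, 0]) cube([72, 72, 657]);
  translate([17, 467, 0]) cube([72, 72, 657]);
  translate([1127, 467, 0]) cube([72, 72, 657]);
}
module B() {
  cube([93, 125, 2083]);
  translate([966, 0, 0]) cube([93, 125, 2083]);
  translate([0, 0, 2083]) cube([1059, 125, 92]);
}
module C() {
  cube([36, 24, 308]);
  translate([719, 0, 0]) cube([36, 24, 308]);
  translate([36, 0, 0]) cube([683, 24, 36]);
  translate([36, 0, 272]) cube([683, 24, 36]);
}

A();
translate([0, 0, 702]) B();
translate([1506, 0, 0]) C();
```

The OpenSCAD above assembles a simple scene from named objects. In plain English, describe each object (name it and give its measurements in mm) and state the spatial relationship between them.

A is a rectangular dining table. The top is 1216×556×45 mm with its upper surface at z = 702 mm. It stands on four 72×72 mm square legs, each inset 17 mm from the nearest pair of top edges, running from the floor to the underside of the top.

B is a door frame. The clear opening is 873 mm wide and 2083 mm high. Two 93 mm wide jambs, 125 mm deep, stand either side of the opening from the floor to the top of the opening. A 92 mm thick head sits across the top of both jambs, spanning the full outside width of the frame.

C is a picture frame with a 683×236 mm rectangular opening (x by z) and a uniform 36 mm border on every side. Frame depth is 24 mm along y. It is built from two vertical stiles running the full outside height and two horizontal rails spanning the gap between the stiles.

The door frame is on top of the table. The picture frame is on the floor beside the table on its +x side.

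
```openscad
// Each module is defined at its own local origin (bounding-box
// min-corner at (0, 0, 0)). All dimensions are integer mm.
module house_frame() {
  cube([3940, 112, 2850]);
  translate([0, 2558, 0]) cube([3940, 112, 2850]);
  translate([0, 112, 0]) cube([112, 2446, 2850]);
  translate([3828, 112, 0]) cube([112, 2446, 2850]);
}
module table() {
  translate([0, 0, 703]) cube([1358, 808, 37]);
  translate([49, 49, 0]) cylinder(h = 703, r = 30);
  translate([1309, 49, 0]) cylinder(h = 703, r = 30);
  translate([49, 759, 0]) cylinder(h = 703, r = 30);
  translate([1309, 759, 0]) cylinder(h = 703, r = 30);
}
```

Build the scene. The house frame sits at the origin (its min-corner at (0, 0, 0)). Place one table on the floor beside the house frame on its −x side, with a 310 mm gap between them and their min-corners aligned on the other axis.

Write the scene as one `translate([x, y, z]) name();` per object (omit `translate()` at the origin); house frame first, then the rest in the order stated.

house_frame();
translate([-1668, 0, 0]) table();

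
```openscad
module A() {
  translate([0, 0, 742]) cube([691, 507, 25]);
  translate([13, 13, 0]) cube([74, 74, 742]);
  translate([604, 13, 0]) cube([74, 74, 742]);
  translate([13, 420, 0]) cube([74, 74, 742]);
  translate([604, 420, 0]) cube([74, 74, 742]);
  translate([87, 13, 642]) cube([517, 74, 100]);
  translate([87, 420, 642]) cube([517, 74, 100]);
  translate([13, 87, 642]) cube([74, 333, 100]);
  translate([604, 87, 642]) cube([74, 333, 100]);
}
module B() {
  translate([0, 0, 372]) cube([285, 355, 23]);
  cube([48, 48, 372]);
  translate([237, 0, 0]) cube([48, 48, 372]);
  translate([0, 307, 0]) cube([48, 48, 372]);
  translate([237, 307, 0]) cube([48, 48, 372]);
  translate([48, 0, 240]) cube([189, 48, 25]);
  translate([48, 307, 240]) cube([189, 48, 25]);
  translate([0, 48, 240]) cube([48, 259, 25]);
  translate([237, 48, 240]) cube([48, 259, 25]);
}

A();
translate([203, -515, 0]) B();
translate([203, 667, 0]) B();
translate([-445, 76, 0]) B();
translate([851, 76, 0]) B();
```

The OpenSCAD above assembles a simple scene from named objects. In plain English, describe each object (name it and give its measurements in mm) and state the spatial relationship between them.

A is a table: top 691 mm (x) × 507 mm (y), 25 mm thick, upper face at z = 767 mm, on four 74×74 mm square legs, each inset 13 mm from the nearest pair of top edges, running from z = 0 to the bottom of the top. Four apron rails, 74 mm thick and 100 mm tall, run between adjacent legs with their top edges flush with the underside of the top and their outer faces flush with the legs' outer faces.

B is a four-legged stool. The seat is a 285×355×23 mm slab whose top surface is at z = 395 mm; four square legs, each 48×48 mm in cross-section, run from the floor (z = 0) to the underside of the seat, each flush with a corner of the seat. Four stretchers, 48 mm wide and 25 mm tall, connect adjacent legs with their undersides at z = 240 mm, each running between the inner faces of the legs it joins and aligned with the legs' outer faces on the other axis.

Four stools sit around the table at the −y, +y, −x, +x sides.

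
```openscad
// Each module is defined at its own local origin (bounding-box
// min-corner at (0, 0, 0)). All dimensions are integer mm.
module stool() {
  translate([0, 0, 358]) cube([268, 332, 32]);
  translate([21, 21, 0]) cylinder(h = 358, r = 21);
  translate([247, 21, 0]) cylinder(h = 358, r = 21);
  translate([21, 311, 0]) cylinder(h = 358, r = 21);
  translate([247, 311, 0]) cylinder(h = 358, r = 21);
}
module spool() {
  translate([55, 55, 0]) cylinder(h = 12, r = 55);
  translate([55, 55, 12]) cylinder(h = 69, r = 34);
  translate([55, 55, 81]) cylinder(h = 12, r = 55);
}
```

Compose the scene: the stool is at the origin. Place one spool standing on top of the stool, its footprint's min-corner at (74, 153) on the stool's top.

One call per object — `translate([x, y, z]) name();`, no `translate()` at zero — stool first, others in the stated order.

stool();
translate([74, 153, 390]) spool();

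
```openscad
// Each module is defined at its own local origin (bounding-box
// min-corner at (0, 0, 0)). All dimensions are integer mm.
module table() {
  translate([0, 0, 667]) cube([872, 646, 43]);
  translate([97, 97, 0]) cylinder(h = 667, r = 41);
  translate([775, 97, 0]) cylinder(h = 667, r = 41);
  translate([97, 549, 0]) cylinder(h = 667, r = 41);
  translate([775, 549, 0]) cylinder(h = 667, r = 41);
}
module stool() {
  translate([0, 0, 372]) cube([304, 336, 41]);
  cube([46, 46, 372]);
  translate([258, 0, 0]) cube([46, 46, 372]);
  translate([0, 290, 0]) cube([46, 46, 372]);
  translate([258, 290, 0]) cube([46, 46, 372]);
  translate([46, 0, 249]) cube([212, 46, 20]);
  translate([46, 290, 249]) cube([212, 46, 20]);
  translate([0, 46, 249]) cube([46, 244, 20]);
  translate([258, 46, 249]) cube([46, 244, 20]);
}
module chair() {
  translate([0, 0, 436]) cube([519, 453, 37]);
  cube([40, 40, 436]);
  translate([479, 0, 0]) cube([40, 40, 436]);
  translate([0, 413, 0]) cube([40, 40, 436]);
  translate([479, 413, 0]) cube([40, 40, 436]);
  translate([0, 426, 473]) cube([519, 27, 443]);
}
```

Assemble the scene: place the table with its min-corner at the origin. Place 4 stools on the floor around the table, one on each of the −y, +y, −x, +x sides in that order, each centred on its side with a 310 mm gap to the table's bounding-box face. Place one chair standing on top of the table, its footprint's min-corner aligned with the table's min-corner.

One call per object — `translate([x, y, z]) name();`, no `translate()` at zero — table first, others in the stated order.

table();
translate([284, -646, 0]) stool();
translate([284, 956, 0]) stool();
translate([-614, 155, 0]) stool();
translate([1182, 155, 0]) stool();
translate([0, 0, 710]) chair();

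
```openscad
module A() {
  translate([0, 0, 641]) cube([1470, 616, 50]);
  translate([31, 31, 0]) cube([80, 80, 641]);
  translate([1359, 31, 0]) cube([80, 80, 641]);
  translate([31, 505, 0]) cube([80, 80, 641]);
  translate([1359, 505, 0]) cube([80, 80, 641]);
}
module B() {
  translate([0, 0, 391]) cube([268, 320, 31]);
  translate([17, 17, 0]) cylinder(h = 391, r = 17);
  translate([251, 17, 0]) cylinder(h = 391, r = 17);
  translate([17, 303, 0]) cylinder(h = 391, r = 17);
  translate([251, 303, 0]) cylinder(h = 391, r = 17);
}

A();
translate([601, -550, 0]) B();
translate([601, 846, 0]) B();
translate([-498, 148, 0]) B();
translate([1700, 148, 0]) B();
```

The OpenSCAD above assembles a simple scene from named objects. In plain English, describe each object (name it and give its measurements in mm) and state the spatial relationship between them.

A is a table with a 1470×616 mm rectangular top, 50 mm thick, top surface at z = 691 mm, supported by four 80×80 mm square legs, each inset 31 mm from the nearest pair of top edges, running from the floor.

B is a four-legged stool. The seat is a 268×320×31 mm slab whose top surface is at z = 422 mm; four round legs, each 34 mm in diameter, run from the floor (z = 0) to the underside of the seat, each leg's axis is inset half a diameter from the nearest pair of seat edges (so the leg's bounding box is flush with the corner).

Four stools sit around the table at the −y, +y, −x, +x sides.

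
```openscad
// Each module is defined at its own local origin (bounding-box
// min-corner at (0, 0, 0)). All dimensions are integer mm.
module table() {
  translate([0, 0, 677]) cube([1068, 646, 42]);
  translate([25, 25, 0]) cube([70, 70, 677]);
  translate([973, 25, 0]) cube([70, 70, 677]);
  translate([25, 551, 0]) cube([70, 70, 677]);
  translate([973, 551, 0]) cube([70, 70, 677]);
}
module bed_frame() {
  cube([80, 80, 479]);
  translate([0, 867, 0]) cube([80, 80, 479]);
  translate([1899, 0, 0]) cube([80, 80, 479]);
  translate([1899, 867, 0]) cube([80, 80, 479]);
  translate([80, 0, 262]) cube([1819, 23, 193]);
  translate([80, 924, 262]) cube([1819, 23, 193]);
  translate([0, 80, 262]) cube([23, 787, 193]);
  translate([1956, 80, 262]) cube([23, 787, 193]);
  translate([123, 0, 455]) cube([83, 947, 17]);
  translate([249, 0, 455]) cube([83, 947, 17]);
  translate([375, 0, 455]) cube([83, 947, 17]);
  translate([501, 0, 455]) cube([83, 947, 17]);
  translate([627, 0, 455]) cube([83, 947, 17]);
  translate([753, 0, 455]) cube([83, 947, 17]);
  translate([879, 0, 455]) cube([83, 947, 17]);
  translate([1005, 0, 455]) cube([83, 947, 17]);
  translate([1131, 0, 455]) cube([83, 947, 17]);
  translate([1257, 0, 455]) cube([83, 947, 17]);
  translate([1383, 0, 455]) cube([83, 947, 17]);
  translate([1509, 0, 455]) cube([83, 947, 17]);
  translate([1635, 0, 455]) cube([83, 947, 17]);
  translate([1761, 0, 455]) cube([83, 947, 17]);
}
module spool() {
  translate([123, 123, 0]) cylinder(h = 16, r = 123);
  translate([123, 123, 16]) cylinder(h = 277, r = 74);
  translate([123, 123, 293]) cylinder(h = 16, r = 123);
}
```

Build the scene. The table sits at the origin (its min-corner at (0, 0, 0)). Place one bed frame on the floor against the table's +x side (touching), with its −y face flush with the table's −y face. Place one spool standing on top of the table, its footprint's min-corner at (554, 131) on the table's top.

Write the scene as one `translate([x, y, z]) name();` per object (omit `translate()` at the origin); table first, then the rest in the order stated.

table();
translate([1068, 0, 0]) bed_frame();
translate([554, 131, 719]) spool();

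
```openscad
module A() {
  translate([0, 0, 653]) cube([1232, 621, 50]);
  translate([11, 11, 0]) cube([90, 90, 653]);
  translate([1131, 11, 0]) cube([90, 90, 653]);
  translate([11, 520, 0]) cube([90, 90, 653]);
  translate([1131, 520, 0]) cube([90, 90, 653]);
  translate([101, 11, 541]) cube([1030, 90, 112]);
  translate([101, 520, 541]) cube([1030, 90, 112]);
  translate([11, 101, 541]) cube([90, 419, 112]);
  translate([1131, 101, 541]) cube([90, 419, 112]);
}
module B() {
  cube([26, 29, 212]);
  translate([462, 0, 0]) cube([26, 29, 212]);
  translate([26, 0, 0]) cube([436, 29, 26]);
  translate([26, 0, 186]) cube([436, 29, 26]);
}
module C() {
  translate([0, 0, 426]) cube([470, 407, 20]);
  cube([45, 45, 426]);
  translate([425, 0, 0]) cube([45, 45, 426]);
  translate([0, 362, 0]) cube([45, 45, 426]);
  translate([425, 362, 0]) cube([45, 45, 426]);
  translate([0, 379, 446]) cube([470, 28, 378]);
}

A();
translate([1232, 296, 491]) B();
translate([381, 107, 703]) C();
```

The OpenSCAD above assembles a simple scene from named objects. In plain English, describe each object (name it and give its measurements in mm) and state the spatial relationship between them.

A is a table with a 1232×621 mm rectangular top, 50 mm thick, top surface at z = 703 mm, supported by four 90×90 mm square legs, each inset 11 mm from the nearest pair of top edges, running from the floor. Four apron rails, 90 mm thick and 112 mm tall, run between adjacent legs with their top edges flush with the underside of the top and their outer faces flush with the legs' outer faces.

B is a picture frame with a 436×160 mm rectangular opening (x by z) and a uniform 26 mm border on every side. Frame depth is 29 mm along y. It is built from two vertical stiles running the full outside height and two horizontal rails spanning the gap between the stiles.

C is a chair: 470×407 mm seat, 20 mm thick, top at z = 446 mm, on four 45 mm square corner legs flush with the seat edges. A 28 mm thick backrest slab spans the full seat width, extending 378 mm above the seat top, its back face flush with the seat's +y edge.

The picture frame is beside the table with their tops flush at z = 703. The chair is on top of the table, centred.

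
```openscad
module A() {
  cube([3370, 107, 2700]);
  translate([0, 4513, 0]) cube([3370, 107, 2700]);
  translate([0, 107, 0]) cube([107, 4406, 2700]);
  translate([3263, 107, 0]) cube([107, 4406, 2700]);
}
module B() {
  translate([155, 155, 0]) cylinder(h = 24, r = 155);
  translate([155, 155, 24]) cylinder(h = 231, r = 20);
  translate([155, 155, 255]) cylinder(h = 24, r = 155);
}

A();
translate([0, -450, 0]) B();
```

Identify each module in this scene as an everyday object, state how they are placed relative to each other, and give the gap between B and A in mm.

The spool's nearest face is 140 mm from the house frame's −y face.

A is a house frame. B is a spool. The spool is on the floor beside the house frame on its −y side. The gap between the spool and the house frame is 140 mm.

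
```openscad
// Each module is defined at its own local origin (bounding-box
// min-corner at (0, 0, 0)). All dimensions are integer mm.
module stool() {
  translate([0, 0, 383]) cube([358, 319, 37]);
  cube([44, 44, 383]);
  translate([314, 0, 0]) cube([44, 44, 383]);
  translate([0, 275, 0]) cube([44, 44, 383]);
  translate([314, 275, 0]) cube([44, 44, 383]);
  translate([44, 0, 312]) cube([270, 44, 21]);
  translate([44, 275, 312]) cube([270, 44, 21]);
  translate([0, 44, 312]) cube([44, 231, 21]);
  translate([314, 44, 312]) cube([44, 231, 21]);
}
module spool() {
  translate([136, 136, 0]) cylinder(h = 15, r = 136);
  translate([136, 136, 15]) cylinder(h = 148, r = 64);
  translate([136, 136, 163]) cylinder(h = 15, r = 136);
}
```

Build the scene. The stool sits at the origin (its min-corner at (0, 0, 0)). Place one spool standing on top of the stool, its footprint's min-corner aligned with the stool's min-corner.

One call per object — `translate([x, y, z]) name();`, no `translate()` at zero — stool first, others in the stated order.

stool();
translate([0, 0, 420]) spool();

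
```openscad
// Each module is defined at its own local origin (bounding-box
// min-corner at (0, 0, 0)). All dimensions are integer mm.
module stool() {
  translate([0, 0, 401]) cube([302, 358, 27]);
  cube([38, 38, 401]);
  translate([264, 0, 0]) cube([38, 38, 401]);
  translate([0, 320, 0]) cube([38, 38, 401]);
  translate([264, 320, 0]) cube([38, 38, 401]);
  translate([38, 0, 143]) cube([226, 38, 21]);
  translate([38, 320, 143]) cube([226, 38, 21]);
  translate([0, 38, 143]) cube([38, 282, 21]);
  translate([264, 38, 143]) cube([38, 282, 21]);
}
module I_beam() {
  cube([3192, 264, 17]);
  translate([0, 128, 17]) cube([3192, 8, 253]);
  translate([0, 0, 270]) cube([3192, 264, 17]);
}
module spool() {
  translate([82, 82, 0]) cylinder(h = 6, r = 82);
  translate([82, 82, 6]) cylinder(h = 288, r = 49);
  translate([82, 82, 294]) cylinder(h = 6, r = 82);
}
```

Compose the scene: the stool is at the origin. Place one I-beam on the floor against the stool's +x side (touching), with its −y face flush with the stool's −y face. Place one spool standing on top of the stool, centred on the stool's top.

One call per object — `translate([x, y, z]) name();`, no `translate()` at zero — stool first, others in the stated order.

stool();
translate([302, 0, 0]) I_beam();
translate([69, 97, 428]) spool();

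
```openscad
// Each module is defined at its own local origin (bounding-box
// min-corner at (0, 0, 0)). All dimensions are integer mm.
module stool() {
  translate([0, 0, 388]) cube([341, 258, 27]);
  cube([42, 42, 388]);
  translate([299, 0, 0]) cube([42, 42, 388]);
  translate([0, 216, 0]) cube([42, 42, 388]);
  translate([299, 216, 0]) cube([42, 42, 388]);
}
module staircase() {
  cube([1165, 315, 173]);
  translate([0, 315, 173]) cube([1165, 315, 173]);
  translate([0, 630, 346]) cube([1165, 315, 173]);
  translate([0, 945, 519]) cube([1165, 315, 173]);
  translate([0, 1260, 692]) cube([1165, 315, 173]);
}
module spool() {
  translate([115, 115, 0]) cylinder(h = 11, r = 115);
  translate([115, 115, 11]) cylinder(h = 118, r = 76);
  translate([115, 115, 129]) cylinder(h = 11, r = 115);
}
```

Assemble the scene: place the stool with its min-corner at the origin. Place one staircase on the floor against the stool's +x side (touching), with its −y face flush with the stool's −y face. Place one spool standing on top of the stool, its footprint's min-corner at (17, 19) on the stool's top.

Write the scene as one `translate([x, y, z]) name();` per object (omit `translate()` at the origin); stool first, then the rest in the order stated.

stool();
translate([341, 0, 0]) staircase();
translate([17, 19, 415]) spool();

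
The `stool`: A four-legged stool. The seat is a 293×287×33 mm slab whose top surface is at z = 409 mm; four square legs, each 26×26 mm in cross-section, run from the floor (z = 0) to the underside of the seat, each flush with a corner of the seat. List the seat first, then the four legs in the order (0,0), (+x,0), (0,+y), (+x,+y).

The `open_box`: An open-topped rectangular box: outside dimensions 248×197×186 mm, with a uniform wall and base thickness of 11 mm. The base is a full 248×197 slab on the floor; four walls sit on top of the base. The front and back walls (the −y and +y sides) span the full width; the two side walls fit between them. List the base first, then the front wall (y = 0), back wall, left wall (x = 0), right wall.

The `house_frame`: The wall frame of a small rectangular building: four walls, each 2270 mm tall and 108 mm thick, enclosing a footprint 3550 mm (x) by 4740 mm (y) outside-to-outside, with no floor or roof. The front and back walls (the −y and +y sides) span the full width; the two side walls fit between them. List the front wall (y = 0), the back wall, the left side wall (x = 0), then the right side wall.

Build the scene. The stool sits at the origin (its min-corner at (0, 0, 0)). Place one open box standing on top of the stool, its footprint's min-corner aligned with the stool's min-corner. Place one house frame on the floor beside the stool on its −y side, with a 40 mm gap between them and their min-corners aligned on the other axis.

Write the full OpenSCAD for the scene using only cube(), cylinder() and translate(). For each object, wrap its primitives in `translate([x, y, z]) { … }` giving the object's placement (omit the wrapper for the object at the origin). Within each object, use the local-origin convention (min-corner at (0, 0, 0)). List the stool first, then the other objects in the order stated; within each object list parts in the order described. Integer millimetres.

translate([0, 0, 376]) cube([293, 287, 33]);
cube([26, 26, 376]);
translate([267, 0, 0]) cube([26, 26, 376]);
translate([0, 261, 0]) cube([26, 26, 376]);
translate([267, 261, 0]) cube([26, 26, 376]);
translate([0, 0, 409]) {
  cube([248, 197, 11]);
  translate([0, 0, 11]) cube([248, 11, 175]);
  translate([0, 186, 11]) cube([248, 11, 175]);
  translate([0, 11, 11]) cube([11, 175, 175]);
  translate([237, 11, 11]) cube([11, 175, 175]);
}
translate([0, -4780, 0]) {
  cube([3550, 108, 2270]);
  translate([0, 4632, 0]) cube([3550, 108, 2270]);
  translate([0, 108, 0]) cube([108, 4524, 2270]);
  translate([3442, 108, 0]) cube([108, 4524, 2270]);
}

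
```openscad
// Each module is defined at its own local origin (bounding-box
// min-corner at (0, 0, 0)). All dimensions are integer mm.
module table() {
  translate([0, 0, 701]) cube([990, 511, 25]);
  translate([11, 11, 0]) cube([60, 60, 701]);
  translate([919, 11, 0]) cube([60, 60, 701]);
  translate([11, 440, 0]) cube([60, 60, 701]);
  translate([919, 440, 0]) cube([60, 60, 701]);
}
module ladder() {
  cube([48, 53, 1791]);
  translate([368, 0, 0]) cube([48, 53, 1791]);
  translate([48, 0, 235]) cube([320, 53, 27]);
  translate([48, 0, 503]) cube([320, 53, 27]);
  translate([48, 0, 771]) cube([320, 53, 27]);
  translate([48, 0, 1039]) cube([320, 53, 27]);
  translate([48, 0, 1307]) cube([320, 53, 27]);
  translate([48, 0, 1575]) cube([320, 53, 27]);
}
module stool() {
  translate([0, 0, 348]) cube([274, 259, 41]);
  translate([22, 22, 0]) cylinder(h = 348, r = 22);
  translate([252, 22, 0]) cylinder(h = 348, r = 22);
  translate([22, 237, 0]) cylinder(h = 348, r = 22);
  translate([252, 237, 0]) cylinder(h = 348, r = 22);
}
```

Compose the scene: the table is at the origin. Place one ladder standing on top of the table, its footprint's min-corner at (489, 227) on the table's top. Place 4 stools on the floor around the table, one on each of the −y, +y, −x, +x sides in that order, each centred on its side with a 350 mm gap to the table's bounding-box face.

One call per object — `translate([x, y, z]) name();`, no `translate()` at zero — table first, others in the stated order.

table();
translate([489, 227, 726]) ladder();
translate([358, -609, 0]) stool();
translate([358, 861, 0]) stool();
translate([-624, 126, 0]) stool();
translate([1340, 126, 0]) stool();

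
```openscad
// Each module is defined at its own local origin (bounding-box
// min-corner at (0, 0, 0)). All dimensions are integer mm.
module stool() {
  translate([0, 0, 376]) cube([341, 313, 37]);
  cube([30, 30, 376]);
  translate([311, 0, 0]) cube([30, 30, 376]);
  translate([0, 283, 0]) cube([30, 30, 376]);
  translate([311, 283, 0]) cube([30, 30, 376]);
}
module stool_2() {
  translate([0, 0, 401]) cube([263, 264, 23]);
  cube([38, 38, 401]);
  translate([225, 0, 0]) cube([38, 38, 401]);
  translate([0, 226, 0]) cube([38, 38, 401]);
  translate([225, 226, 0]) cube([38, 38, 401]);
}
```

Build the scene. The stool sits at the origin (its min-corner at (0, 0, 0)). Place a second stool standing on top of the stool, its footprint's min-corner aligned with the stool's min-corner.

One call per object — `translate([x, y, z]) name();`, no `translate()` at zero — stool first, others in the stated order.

stool();
translate([0, 0, 413]) stool_2();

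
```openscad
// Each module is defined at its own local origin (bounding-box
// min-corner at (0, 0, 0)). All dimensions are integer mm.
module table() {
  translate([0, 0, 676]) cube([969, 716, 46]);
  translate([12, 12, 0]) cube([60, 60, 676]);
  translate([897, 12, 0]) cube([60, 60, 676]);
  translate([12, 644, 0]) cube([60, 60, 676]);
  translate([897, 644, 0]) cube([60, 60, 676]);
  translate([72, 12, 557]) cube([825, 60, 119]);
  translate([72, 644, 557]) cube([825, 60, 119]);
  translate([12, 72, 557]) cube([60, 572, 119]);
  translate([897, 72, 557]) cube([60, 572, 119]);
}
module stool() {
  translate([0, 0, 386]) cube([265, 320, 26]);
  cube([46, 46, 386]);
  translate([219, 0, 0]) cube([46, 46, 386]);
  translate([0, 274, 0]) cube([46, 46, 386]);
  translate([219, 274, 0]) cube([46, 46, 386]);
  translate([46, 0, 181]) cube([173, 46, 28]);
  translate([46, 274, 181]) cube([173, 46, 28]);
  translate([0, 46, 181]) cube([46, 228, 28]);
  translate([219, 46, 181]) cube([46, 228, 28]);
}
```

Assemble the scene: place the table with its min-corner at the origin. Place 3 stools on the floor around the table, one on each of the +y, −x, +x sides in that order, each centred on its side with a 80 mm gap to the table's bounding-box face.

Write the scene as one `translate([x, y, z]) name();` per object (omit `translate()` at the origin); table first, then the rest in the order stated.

table();
translate([352, 796, 0]) stool();
translate([-345, 198, 0]) stool();
translate([1049, 198, 0]) stool();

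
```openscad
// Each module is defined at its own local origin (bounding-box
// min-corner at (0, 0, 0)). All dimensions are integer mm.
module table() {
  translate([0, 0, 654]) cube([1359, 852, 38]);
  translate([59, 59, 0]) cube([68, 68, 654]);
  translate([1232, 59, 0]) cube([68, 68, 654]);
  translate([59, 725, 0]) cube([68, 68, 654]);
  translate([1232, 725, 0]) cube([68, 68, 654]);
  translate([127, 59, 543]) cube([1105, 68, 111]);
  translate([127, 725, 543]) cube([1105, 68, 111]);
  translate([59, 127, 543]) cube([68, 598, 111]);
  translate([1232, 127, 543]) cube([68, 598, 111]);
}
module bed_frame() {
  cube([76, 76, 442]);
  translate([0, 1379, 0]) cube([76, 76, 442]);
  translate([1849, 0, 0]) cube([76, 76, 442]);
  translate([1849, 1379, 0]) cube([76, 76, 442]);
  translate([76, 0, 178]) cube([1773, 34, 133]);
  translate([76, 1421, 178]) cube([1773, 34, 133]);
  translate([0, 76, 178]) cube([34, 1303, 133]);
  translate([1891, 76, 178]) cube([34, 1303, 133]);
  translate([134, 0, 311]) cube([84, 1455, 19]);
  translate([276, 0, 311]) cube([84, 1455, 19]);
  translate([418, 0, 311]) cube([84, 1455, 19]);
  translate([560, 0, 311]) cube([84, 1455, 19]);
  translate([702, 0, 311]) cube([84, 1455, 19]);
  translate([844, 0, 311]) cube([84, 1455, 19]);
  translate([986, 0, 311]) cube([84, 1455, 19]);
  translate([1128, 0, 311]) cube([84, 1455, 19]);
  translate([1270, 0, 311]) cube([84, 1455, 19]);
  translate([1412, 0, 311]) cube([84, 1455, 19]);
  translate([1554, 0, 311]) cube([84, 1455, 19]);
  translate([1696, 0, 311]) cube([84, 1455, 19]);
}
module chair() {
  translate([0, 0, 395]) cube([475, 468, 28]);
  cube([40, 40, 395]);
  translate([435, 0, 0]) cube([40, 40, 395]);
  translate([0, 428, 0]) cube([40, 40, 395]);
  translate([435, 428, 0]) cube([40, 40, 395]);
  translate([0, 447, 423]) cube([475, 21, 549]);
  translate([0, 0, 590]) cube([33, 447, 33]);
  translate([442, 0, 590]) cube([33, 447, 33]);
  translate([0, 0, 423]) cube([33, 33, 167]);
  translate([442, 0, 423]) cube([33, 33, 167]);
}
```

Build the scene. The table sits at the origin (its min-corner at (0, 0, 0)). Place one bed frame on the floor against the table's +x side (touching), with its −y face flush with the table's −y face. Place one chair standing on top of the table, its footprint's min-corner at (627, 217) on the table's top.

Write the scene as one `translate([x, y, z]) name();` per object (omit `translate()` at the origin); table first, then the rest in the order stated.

table();
translate([1359, 0, 0]) bed_frame();
translate([627, 217, 692]) chair();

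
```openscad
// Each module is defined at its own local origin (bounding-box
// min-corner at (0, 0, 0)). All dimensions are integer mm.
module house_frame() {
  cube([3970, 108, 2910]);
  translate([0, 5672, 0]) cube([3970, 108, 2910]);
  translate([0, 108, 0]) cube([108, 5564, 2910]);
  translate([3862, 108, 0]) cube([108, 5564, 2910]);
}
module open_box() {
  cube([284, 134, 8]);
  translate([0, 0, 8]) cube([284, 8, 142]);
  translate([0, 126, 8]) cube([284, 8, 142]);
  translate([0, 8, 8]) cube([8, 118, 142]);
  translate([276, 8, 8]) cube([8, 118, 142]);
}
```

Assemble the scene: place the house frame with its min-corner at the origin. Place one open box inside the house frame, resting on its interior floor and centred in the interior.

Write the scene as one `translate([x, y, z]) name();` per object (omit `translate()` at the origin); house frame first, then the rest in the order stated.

house_frame();
translate([1843, 2823, 0]) open_box();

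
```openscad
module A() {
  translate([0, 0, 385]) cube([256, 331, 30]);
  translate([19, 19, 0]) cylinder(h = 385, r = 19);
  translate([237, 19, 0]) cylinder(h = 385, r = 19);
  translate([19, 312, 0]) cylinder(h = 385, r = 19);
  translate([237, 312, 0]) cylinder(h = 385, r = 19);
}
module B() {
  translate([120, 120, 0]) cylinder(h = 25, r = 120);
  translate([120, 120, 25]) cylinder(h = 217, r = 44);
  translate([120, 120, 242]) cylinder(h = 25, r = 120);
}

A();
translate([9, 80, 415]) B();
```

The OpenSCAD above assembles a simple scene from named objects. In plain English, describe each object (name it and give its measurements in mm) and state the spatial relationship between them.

A is a simple wooden stool: a rectangular seat 256 mm (x) by 331 mm (y), 30 mm thick, top face at z = 415 mm, on four round legs, each 38 mm in diameter. The legs rest on z = 0, each leg's axis is inset half a diameter from the nearest pair of seat edges (so the leg's bounding box is flush with the corner).

B is a spool: two coaxial disc flanges of radius 120 mm and thickness 25 mm, joined by a core cylinder of radius 44 mm and height 217 mm. The lower flange rests on z = 0 and the three cylinders share a vertical axis.

The spool is on top of the stool.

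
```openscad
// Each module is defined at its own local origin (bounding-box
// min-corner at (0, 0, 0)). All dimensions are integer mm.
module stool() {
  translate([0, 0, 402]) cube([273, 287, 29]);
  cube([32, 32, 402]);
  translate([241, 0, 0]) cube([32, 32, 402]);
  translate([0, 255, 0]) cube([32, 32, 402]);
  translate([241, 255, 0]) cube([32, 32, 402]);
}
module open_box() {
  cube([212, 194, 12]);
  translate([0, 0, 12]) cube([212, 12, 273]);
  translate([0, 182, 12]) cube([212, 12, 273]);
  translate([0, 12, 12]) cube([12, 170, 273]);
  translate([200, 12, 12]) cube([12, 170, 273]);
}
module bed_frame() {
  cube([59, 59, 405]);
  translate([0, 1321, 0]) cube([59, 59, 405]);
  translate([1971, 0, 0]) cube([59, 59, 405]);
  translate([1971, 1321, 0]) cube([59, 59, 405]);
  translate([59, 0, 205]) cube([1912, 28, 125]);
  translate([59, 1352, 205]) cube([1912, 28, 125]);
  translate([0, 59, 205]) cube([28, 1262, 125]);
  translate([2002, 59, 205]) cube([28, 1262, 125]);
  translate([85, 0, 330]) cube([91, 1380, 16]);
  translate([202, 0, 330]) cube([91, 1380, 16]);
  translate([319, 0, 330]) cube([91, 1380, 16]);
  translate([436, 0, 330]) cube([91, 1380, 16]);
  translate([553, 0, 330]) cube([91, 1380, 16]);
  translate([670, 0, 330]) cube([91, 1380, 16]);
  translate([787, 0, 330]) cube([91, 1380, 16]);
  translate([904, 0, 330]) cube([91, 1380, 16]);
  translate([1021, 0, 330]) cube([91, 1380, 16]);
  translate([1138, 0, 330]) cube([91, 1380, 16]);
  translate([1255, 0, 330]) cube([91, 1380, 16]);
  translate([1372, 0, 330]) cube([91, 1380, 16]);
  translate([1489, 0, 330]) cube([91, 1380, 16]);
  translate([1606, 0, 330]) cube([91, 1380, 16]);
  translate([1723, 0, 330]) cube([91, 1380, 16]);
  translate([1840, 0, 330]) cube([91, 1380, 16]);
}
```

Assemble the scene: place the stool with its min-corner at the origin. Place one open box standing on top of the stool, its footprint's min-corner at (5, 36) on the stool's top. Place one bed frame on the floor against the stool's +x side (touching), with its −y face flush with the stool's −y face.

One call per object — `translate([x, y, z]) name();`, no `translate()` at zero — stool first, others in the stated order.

stool();
translate([5, 36, 431]) open_box();
translate([273, 0, 0]) bed_frame();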